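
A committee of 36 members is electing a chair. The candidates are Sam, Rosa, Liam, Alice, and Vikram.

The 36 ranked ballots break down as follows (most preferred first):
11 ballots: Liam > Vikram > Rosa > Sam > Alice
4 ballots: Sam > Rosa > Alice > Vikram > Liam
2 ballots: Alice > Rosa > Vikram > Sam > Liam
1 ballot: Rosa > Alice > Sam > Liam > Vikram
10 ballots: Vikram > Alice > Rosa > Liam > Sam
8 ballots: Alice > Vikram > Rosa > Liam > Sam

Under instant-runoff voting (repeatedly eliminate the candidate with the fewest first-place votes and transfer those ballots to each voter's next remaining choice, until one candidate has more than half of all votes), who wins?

Alice

Round 1: Sam 4, Rosa 1, Liam 11, Alice 10, Vikram 10. Rosa eliminated.
Round 2: Sam 4, Liam 11, Alice 11, Vikram 10. Sam eliminated.
Round 3: Liam 11, Alice 15, Vikram 10. Vikram eliminated.
Round 4: Liam 11, Alice 25. Alice has a majority (≥19).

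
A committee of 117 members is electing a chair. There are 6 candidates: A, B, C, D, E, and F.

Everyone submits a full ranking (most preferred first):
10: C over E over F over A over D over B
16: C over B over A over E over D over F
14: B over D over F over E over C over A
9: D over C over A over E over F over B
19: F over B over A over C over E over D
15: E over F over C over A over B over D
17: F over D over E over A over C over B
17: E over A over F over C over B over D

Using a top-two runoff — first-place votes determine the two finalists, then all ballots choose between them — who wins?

E

Round 1 first-place votes: A 0, B 14, C 26, D 9, E 32, F 36. F and E advance.
Runoff: F is ranked above E on 50 ballots, E above F on 67.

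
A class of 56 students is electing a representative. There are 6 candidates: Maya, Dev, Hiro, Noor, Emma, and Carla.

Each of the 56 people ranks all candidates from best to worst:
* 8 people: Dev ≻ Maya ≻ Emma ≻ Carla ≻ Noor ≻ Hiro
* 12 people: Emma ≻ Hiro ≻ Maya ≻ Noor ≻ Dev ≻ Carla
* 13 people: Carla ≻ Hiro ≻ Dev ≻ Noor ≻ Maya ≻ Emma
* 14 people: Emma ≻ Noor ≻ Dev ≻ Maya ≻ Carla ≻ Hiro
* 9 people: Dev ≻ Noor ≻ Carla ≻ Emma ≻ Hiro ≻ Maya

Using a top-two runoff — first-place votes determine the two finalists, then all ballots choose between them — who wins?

Dev

Round 1 first-place votes: Maya 0, Dev 17, Hiro 0, Noor 0, Emma 26, Carla 13. Emma and Dev advance.
Runoff: Emma is ranked above Dev on 26 ballots, Dev above Emma on 30.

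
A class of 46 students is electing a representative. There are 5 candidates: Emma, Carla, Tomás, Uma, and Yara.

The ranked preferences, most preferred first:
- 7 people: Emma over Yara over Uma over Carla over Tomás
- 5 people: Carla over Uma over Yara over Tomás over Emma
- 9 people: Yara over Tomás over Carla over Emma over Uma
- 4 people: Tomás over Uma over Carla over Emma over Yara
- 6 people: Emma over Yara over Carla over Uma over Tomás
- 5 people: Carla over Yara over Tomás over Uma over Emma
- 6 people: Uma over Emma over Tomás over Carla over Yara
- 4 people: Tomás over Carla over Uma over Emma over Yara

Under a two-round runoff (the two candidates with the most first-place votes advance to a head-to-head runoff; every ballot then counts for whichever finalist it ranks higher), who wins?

Carla

Round 1 first-place votes: Emma 13, Carla 10, Tomás 8, Uma 6, Yara 9. Emma and Carla advance.
Runoff: Emma is ranked above Carla on 19 ballots, Carla above Emma on 27.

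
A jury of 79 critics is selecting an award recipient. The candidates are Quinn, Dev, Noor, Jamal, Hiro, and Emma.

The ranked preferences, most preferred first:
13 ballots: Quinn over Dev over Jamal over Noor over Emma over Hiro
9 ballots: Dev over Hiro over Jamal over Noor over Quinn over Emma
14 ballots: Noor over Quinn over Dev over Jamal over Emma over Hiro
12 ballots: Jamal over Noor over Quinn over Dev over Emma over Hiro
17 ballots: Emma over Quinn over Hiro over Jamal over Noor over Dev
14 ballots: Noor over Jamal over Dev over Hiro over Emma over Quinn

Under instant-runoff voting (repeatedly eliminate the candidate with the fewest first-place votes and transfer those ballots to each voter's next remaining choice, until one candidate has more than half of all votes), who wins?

Jamal

Round 1: Quinn 13, Dev 9, Noor 28, Jamal 12, Hiro 0, Emma 17. Hiro eliminated.
Round 2: Quinn 13, Dev 9, Noor 28, Jamal 12, Emma 17. Dev eliminated.
Round 3: Quinn 13, Noor 28, Jamal 21, Emma 17. Quinn eliminated.
Round 4: Noor 28, Jamal 34, Emma 17. Emma eliminated.
Round 5: Noor 28, Jamal 51. Jamal has a majority (≥40).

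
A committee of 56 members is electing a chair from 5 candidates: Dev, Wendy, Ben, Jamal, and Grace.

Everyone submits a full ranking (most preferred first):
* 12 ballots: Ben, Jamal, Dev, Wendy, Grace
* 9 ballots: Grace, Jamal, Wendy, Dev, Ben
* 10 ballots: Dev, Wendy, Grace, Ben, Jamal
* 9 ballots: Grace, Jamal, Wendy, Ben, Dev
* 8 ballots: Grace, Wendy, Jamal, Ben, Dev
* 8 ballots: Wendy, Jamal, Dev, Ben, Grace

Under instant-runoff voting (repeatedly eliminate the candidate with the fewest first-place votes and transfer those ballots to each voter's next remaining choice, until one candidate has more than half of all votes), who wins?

Round 1: Dev 10, Wendy 8, Ben 12, Jamal 0, Grace 26. Jamal eliminated.
Round 2: Dev 10, Wendy 8, Ben 12, Grace 26. Wendy eliminated.
Round 3: Dev 18, Ben 12, Grace 26. Ben eliminated.
Round 4: Dev 30, Grace 26. Dev has a majority (≥29).

Dev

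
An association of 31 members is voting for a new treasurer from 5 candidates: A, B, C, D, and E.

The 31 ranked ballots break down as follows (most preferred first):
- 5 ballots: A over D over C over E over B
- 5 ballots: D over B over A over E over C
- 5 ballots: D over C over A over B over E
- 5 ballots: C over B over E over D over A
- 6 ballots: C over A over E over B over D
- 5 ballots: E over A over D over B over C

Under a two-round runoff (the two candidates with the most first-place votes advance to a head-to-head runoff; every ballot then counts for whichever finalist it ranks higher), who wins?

Round 1 first-place votes: A 5, B 0, C 11, D 10, E 5. C and D advance.
Runoff: C is ranked above D on 11 ballots, D above C on 20.

D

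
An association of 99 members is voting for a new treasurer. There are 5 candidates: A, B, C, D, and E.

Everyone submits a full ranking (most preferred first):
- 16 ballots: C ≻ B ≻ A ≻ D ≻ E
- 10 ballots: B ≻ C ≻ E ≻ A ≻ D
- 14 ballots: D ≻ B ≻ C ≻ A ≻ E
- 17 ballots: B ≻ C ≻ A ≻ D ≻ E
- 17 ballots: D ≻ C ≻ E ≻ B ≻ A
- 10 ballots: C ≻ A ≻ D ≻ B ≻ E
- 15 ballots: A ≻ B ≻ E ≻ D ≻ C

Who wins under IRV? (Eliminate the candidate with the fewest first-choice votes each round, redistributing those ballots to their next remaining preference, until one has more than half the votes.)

Round 1: A 15, B 27, C 26, D 31, E 0. E eliminated.
Round 2: A 15, B 27, C 26, D 31. A eliminated.
Round 3: B 42, C 26, D 31. C eliminated.
Round 4: B 58, D 41. B has a majority (≥50).

B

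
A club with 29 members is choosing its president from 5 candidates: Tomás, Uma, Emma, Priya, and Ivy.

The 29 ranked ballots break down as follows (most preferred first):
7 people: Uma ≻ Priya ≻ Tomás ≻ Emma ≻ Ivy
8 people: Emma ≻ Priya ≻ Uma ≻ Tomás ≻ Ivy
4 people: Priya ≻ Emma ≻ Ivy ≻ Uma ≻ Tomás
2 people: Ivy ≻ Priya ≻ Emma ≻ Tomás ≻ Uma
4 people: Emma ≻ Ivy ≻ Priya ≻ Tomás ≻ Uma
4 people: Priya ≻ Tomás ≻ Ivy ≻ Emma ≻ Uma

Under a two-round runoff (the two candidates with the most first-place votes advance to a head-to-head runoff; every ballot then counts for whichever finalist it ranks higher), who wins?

Priya

Round 1 first-place votes: Tomás 0, Uma 7, Emma 12, Priya 8, Ivy 2. Emma and Priya advance.
Runoff: Emma is ranked above Priya on 12 ballots, Priya above Emma on 17.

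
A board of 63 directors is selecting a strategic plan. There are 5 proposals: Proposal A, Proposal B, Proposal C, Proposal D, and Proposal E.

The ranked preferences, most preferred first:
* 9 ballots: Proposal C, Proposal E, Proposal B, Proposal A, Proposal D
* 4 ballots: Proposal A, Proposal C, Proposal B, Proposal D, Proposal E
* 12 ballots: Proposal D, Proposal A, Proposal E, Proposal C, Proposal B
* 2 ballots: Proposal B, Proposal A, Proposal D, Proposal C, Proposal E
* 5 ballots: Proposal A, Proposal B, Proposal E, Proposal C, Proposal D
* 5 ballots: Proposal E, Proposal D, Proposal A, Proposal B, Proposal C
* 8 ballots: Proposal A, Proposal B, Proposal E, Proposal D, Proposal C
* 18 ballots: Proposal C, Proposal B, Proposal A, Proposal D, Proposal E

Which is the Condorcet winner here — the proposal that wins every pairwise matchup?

Proposal A

Proposal A vs Proposal B: 34–29
Proposal A vs Proposal C: 36–27
Proposal A vs Proposal D: 46–17
Proposal A vs Proposal E: 49–14
Proposal A beats every other proposal.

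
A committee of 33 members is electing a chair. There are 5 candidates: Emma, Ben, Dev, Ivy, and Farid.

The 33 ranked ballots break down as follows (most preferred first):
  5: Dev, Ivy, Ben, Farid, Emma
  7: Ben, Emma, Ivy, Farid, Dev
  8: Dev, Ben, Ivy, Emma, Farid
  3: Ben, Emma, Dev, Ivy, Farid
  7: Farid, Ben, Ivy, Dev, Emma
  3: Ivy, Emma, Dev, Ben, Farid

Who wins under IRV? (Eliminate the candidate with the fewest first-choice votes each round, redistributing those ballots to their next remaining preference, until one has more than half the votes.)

Round 1: Emma 0, Ben 10, Dev 13, Ivy 3, Farid 7. Emma eliminated.
Round 2: Ben 10, Dev 13, Ivy 3, Farid 7. Ivy eliminated.
Round 3: Ben 10, Dev 16, Farid 7. Farid eliminated.
Round 4: Ben 17, Dev 16. Ben has a majority (≥17).

Ben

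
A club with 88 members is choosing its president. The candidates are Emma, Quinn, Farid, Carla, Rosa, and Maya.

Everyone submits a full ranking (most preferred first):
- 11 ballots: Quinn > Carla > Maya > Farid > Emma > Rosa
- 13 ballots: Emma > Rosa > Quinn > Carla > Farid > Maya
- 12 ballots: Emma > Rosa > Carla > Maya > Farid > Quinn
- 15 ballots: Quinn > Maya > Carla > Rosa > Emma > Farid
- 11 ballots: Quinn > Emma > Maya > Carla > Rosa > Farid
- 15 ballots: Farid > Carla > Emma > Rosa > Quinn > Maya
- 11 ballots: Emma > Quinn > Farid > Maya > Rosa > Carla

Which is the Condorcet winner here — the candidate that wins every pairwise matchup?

Emma

Emma vs Quinn: 51–37
Emma vs Farid: 62–26
Emma vs Carla: 47–41
Emma vs Rosa: 73–15
Emma vs Maya: 62–26
Emma beats every other candidate.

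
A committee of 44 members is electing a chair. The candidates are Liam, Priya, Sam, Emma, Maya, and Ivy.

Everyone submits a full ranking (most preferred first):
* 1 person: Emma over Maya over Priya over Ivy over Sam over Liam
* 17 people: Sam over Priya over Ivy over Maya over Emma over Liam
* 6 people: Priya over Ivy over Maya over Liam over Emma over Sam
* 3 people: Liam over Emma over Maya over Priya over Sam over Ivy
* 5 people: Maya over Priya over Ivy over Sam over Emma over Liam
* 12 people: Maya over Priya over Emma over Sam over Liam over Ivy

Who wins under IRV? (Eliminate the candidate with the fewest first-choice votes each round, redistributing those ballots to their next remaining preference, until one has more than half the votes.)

Round 1: Liam 3, Priya 6, Sam 17, Emma 1, Maya 17, Ivy 0. Ivy eliminated.
Round 2: Liam 3, Priya 6, Sam 17, Emma 1, Maya 17. Emma eliminated.
Round 3: Liam 3, Priya 6, Sam 17, Maya 18. Liam eliminated.
Round 4: Priya 6, Sam 17, Maya 21. Priya eliminated.
Round 5: Sam 17, Maya 27. Maya has a majority (≥23).

Maya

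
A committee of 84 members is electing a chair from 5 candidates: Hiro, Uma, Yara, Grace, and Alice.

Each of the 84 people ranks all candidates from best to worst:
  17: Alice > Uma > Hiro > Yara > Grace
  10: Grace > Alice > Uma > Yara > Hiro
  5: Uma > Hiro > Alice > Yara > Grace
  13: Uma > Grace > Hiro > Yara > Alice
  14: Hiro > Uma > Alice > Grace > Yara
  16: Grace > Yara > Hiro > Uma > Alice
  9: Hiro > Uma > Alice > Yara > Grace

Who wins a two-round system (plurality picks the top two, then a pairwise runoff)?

Hiro

Round 1 first-place votes: Hiro 23, Uma 18, Yara 0, Grace 26, Alice 17. Grace and Hiro advance.
Runoff: Grace is ranked above Hiro on 39 ballots, Hiro above Grace on 45.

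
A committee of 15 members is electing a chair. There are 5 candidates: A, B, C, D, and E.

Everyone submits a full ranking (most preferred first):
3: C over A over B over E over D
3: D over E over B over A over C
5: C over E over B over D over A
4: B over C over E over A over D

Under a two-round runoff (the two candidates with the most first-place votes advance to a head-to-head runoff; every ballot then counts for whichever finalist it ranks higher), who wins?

Round 1 first-place votes: A 0, B 4, C 8, D 3, E 0. C and B advance.
Runoff: C is ranked above B on 8 ballots, B above C on 7.

C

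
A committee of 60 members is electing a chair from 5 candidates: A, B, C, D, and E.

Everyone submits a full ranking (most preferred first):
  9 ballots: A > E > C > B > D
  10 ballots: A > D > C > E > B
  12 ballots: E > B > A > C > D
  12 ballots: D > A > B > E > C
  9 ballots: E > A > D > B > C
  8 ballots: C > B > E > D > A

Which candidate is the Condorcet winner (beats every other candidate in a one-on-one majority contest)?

A vs B: 40–20
A vs C: 52–8
A vs D: 40–20
A vs E: 31–29
A beats every other candidate.

A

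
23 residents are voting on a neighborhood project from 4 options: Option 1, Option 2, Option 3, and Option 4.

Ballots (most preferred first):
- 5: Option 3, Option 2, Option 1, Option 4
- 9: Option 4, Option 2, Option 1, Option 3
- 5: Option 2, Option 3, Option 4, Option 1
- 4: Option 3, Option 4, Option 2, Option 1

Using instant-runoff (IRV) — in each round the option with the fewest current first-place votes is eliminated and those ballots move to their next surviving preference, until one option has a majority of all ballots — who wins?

Option 3

Round 1: Option 1 0, Option 2 5, Option 3 9, Option 4 9. Option 1 eliminated.
Round 2: Option 2 5, Option 3 9, Option 4 9. Option 2 eliminated.
Round 3: Option 3 14, Option 4 9. Option 3 has a majority (≥12).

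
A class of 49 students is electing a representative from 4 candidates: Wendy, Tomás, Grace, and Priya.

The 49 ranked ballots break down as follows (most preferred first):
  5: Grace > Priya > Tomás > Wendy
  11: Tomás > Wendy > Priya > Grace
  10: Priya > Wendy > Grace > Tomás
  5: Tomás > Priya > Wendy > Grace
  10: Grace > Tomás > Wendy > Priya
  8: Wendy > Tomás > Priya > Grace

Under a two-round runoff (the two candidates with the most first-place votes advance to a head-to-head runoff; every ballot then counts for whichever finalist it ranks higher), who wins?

Grace

Round 1 first-place votes: Wendy 8, Tomás 16, Grace 15, Priya 10. Tomás and Grace advance.
Runoff: Tomás is ranked above Grace on 24 ballots, Grace above Tomás on 25.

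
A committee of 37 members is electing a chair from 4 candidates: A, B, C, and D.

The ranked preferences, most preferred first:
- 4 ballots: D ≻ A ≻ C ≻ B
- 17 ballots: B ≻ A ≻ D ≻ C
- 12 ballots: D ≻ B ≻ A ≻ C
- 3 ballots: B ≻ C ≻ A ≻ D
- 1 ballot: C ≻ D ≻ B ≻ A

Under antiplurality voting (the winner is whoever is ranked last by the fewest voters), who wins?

A

Last-place votes: A 1, B 4, C 29, D 3.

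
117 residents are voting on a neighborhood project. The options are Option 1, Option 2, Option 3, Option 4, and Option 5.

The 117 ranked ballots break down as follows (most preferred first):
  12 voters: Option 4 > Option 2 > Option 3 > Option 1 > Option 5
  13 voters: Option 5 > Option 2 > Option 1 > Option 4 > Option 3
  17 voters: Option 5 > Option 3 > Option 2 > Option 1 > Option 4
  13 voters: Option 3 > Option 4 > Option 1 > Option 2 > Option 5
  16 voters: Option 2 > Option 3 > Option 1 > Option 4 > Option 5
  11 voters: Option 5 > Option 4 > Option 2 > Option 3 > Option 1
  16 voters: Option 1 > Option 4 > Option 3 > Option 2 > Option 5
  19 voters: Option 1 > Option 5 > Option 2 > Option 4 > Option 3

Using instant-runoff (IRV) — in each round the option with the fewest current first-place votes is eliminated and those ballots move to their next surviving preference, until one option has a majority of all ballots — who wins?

Round 1: Option 1 35, Option 2 16, Option 3 13, Option 4 12, Option 5 41. Option 4 eliminated.
Round 2: Option 1 35, Option 2 28, Option 3 13, Option 5 41. Option 3 eliminated.
Round 3: Option 1 48, Option 2 28, Option 5 41. Option 2 eliminated.
Round 4: Option 1 76, Option 5 41. Option 1 has a majority (≥59).

Option 1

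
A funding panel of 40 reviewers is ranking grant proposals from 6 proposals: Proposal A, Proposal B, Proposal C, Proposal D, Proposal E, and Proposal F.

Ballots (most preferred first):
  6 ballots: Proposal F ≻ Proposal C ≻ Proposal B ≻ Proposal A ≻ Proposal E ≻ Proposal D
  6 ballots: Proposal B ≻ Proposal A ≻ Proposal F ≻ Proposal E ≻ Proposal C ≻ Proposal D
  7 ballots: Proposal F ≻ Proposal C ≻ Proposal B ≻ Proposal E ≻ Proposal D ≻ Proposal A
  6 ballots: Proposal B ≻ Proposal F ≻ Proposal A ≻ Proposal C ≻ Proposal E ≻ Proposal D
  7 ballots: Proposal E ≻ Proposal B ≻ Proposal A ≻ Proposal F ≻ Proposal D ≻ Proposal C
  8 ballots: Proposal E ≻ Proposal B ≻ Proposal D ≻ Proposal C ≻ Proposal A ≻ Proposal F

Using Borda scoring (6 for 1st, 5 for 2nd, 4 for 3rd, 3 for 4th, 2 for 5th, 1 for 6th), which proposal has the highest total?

Proposal B

Proposal A: 6×3 + 6×5 + 7×1 + 6×4 + 7×4 + 8×2 = 123
Proposal B: 6×4 + 6×6 + 7×4 + 6×6 + 7×5 + 8×5 = 199
Proposal C: 6×5 + 6×2 + 7×5 + 6×3 + 7×1 + 8×3 = 126
Proposal D: 6×1 + 6×1 + 7×2 + 6×1 + 7×2 + 8×4 = 78
Proposal E: 6×2 + 6×3 + 7×3 + 6×2 + 7×6 + 8×6 = 153
Proposal F: 6×6 + 6×4 + 7×6 + 6×5 + 7×3 + 8×1 = 161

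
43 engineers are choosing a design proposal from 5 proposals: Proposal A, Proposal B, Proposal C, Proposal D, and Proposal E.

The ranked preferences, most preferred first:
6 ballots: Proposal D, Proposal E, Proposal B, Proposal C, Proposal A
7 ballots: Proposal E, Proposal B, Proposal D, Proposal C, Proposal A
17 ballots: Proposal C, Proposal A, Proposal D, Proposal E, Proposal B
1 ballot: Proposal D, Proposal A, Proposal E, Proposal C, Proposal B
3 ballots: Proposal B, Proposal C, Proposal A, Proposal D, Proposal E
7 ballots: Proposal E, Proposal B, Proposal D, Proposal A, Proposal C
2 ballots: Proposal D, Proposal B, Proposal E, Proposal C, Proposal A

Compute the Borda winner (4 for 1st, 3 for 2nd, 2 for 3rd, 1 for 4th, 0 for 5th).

Proposal A: 6×0 + 7×0 + 17×3 + 1×3 + 3×2 + 7×1 + 2×0 = 67
Proposal B: 6×2 + 7×3 + 17×0 + 1×0 + 3×4 + 7×3 + 2×3 = 72
Proposal C: 6×1 + 7×1 + 17×4 + 1×1 + 3×3 + 7×0 + 2×1 = 93
Proposal D: 6×4 + 7×2 + 17×2 + 1×4 + 3×1 + 7×2 + 2×4 = 101
Proposal E: 6×3 + 7×4 + 17×1 + 1×2 + 3×0 + 7×4 + 2×2 = 97

Proposal D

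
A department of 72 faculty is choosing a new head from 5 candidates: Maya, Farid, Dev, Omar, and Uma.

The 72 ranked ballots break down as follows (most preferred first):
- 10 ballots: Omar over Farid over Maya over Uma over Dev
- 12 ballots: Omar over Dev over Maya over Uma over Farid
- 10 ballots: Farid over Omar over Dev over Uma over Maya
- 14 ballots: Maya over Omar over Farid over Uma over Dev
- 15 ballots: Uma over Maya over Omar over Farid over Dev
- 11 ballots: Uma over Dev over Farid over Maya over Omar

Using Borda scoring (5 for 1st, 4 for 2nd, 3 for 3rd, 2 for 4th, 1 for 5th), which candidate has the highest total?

Maya: 10×3 + 12×3 + 10×1 + 14×5 + 15×4 + 11×2 = 228
Farid: 10×4 + 12×1 + 10×5 + 14×3 + 15×2 + 11×3 = 207
Dev: 10×1 + 12×4 + 10×3 + 14×1 + 15×1 + 11×4 = 161
Omar: 10×5 + 12×5 + 10×4 + 14×4 + 15×3 + 11×1 = 262
Uma: 10×2 + 12×2 + 10×2 + 14×2 + 15×5 + 11×5 = 222

Omar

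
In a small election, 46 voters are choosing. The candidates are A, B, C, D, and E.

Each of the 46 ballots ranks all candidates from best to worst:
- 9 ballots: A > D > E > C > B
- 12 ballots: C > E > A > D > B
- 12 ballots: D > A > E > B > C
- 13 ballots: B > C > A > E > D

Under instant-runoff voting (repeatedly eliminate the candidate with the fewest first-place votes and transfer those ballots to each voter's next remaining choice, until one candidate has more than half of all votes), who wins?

Round 1: A 9, B 13, C 12, D 12, E 0. E eliminated.
Round 2: A 9, B 13, C 12, D 12. A eliminated.
Round 3: B 13, C 12, D 21. C eliminated.
Round 4: B 13, D 33. D has a majority (≥24).

D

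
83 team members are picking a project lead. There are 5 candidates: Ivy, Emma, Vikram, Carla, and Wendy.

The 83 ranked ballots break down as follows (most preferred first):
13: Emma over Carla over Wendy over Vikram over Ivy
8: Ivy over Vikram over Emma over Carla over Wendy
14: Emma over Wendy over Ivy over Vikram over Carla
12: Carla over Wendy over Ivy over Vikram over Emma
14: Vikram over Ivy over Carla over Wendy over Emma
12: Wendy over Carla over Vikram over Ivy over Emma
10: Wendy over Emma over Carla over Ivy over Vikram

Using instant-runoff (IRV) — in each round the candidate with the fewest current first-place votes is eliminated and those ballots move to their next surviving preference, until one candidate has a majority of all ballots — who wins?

Round 1: Ivy 8, Emma 27, Vikram 14, Carla 12, Wendy 22. Ivy eliminated.
Round 2: Emma 27, Vikram 22, Carla 12, Wendy 22. Carla eliminated.
Round 3: Emma 27, Vikram 22, Wendy 34. Vikram eliminated.
Round 4: Emma 35, Wendy 48. Wendy has a majority (≥42).

Wendy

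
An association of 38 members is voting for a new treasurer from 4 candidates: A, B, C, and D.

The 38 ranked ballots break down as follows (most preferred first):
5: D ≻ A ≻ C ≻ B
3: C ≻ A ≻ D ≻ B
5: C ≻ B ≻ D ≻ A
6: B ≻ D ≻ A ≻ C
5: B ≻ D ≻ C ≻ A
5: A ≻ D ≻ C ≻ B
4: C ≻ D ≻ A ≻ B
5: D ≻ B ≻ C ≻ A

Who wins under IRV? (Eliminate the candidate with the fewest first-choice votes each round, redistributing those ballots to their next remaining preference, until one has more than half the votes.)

Round 1: A 5, B 11, C 12, D 10. A eliminated.
Round 2: B 11, C 12, D 15. B eliminated.
Round 3: C 12, D 26. D has a majority (≥20).

D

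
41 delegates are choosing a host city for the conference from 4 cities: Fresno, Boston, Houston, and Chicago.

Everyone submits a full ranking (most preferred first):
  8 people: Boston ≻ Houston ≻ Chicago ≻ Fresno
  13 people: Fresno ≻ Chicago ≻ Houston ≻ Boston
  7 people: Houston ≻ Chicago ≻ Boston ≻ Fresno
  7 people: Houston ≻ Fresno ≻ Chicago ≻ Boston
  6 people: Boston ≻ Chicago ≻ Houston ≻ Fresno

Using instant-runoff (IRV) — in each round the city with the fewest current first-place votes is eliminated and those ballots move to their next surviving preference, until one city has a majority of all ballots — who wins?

Houston

Round 1: Fresno 13, Boston 14, Houston 14, Chicago 0. Chicago eliminated.
Round 2: Fresno 13, Boston 14, Houston 14. Fresno eliminated.
Round 3: Boston 14, Houston 27. Houston has a majority (≥21).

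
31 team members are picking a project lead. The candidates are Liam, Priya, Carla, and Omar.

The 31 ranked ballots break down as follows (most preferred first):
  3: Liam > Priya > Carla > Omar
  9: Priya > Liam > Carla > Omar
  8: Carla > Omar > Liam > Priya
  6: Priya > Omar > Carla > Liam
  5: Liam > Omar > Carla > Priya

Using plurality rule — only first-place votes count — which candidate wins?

First-place votes: Liam 8, Priya 15, Carla 8, Omar 0.

Priya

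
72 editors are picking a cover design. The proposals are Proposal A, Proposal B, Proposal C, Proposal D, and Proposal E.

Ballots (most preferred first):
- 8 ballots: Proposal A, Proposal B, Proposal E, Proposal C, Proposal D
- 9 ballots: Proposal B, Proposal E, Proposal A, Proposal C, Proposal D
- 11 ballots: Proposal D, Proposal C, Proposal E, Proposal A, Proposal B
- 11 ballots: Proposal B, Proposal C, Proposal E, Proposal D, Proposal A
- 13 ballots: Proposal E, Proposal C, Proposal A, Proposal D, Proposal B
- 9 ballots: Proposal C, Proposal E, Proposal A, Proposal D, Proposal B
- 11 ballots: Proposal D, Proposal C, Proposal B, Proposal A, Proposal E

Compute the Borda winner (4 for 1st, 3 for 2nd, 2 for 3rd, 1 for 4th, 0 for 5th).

Proposal A: 8×4 + 9×2 + 11×1 + 11×0 + 13×2 + 9×2 + 11×1 = 116
Proposal B: 8×3 + 9×4 + 11×0 + 11×4 + 13×0 + 9×0 + 11×2 = 126
Proposal C: 8×1 + 9×1 + 11×3 + 11×3 + 13×3 + 9×4 + 11×3 = 191
Proposal D: 8×0 + 9×0 + 11×4 + 11×1 + 13×1 + 9×1 + 11×4 = 121
Proposal E: 8×2 + 9×3 + 11×2 + 11×2 + 13×4 + 9×3 + 11×0 = 166

Proposal C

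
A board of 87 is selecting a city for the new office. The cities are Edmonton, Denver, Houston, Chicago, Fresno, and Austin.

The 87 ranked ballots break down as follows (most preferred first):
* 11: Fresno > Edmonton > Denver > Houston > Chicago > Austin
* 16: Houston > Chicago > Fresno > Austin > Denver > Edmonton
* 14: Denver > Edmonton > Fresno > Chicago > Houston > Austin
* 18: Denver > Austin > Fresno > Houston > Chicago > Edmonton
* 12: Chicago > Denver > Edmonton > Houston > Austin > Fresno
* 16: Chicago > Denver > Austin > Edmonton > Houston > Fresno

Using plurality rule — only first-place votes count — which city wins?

Denver

First-place votes: Edmonton 0, Denver 32, Houston 16, Chicago 28, Fresno 11, Austin 0.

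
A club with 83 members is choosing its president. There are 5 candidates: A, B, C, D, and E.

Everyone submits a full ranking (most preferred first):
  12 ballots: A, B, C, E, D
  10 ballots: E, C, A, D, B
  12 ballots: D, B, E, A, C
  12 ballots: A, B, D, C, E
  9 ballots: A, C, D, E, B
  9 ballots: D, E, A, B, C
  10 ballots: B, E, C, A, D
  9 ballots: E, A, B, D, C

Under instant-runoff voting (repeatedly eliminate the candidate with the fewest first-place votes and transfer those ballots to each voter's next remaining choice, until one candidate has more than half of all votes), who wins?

Round 1: A 33, B 10, C 0, D 21, E 19. C eliminated.
Round 2: A 33, B 10, D 21, E 19. B eliminated.
Round 3: A 33, D 21, E 29. D eliminated.
Round 4: A 33, E 50. E has a majority (≥42).

E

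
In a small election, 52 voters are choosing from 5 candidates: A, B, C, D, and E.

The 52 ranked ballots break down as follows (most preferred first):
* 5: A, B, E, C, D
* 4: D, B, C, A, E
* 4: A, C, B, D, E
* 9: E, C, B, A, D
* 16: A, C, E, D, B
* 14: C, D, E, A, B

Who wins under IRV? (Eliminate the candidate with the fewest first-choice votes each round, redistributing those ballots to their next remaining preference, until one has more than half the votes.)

Round 1: A 25, B 0, C 14, D 4, E 9. B eliminated.
Round 2: A 25, C 14, D 4, E 9. D eliminated.
Round 3: A 25, C 18, E 9. E eliminated.
Round 4: A 25, C 27. C has a majority (≥27).

C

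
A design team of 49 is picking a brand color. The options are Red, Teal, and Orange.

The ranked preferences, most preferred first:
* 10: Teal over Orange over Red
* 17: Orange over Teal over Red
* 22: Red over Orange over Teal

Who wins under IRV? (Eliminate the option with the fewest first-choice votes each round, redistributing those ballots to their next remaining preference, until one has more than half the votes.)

Orange

Round 1: Red 22, Teal 10, Orange 17. Teal eliminated.
Round 2: Red 22, Orange 27. Orange has a majority (≥25).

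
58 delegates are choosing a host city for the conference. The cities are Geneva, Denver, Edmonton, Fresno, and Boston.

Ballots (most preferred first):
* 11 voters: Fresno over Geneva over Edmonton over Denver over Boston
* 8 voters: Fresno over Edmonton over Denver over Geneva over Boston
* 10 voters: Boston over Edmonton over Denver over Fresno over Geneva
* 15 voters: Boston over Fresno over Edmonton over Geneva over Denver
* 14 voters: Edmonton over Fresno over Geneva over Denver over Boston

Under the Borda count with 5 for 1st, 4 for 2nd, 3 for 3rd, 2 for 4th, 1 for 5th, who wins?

Fresno

Geneva: 11×4 + 8×2 + 10×1 + 15×2 + 14×3 = 142
Denver: 11×2 + 8×3 + 10×3 + 15×1 + 14×2 = 119
Edmonton: 11×3 + 8×4 + 10×4 + 15×3 + 14×5 = 220
Fresno: 11×5 + 8×5 + 10×2 + 15×4 + 14×4 = 231
Boston: 11×1 + 8×1 + 10×5 + 15×5 + 14×1 = 158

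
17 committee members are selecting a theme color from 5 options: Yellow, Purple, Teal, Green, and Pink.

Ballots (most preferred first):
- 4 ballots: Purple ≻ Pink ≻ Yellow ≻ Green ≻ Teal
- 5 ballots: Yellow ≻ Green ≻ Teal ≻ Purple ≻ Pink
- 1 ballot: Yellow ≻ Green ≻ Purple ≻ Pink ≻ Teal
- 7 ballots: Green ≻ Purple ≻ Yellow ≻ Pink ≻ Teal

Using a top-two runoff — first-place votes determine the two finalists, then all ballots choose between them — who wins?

Round 1 first-place votes: Yellow 6, Purple 4, Teal 0, Green 7, Pink 0. Green and Yellow advance.
Runoff: Green is ranked above Yellow on 7 ballots, Yellow above Green on 10.

Yellow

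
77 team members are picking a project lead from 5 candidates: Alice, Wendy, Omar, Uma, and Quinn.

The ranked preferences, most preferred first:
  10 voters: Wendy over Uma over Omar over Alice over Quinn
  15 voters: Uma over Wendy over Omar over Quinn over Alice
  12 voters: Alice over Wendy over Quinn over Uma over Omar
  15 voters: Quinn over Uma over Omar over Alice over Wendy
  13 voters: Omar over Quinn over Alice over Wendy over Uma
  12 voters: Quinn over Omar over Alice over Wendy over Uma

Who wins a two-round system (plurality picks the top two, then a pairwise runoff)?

Round 1 first-place votes: Alice 12, Wendy 10, Omar 13, Uma 15, Quinn 27. Quinn and Uma advance.
Runoff: Quinn is ranked above Uma on 52 ballots, Uma above Quinn on 25.

Quinn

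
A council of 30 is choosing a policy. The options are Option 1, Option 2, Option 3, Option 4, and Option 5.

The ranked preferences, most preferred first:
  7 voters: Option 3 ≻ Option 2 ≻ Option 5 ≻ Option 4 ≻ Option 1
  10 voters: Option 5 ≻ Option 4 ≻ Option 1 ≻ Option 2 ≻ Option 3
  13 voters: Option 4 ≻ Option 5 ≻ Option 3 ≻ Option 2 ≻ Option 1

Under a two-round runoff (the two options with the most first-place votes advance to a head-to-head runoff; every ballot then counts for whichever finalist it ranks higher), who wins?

Option 5

Round 1 first-place votes: Option 1 0, Option 2 0, Option 3 7, Option 4 13, Option 5 10. Option 4 and Option 5 advance.
Runoff: Option 4 is ranked above Option 5 on 13 ballots, Option 5 above Option 4 on 17.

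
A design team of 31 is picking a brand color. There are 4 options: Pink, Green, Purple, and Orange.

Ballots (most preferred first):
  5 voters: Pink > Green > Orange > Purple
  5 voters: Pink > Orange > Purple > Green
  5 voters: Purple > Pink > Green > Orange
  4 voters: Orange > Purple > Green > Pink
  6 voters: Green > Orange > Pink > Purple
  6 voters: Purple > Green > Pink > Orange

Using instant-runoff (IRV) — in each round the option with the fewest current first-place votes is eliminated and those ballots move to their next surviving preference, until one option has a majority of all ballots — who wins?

Round 1: Pink 10, Green 6, Purple 11, Orange 4. Orange eliminated.
Round 2: Pink 10, Green 6, Purple 15. Green eliminated.
Round 3: Pink 16, Purple 15. Pink has a majority (≥16).

Pink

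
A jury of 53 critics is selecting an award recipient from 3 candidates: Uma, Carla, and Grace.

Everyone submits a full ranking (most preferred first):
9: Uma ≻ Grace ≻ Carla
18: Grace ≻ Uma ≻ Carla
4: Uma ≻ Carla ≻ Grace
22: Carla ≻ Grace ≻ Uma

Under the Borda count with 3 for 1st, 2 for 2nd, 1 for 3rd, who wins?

Uma: 9×3 + 18×2 + 4×3 + 22×1 = 97
Carla: 9×1 + 18×1 + 4×2 + 22×3 = 101
Grace: 9×2 + 18×3 + 4×1 + 22×2 = 120

Grace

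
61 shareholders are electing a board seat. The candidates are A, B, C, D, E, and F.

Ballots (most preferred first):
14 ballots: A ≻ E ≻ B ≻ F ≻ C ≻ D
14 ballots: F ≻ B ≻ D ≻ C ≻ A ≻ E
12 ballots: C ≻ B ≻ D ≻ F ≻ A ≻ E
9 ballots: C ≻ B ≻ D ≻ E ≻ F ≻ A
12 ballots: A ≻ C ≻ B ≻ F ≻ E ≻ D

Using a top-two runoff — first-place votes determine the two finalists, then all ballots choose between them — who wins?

C

Round 1 first-place votes: A 26, B 0, C 21, D 0, E 0, F 14. A and C advance.
Runoff: A is ranked above C on 26 ballots, C above A on 35.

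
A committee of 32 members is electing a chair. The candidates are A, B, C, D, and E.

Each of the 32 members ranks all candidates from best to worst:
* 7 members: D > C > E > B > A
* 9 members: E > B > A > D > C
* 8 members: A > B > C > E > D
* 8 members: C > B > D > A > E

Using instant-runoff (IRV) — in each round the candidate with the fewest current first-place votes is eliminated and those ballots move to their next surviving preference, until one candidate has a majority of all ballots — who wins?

C

Round 1: A 8, B 0, C 8, D 7, E 9. B eliminated.
Round 2: A 8, C 8, D 7, E 9. D eliminated.
Round 3: A 8, C 15, E 9. A eliminated.
Round 4: C 23, E 9. C has a majority (≥17).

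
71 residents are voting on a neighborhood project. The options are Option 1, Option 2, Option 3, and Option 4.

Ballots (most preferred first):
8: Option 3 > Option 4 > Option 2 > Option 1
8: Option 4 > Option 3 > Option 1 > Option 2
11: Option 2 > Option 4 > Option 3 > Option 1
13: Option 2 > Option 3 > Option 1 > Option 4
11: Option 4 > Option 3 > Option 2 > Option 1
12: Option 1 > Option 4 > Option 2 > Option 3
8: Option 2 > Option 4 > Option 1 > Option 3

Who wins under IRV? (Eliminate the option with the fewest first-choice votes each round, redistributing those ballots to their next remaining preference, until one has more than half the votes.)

Round 1: Option 1 12, Option 2 32, Option 3 8, Option 4 19. Option 3 eliminated.
Round 2: Option 1 12, Option 2 32, Option 4 27. Option 1 eliminated.
Round 3: Option 2 32, Option 4 39. Option 4 has a majority (≥36).

Option 4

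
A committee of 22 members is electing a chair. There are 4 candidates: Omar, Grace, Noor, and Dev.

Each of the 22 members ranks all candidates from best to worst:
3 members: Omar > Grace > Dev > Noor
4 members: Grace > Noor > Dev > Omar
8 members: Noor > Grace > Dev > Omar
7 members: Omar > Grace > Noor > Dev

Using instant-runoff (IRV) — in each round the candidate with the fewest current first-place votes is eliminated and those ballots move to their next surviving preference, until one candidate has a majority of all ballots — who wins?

Round 1: Omar 10, Grace 4, Noor 8, Dev 0. Dev eliminated.
Round 2: Omar 10, Grace 4, Noor 8. Grace eliminated.
Round 3: Omar 10, Noor 12. Noor has a majority (≥12).

Noor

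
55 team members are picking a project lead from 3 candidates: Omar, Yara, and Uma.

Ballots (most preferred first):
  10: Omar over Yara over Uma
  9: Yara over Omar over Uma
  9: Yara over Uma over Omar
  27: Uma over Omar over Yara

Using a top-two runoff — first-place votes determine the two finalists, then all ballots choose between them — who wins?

Round 1 first-place votes: Omar 10, Yara 18, Uma 27. Uma and Yara advance.
Runoff: Uma is ranked above Yara on 27 ballots, Yara above Uma on 28.

Yara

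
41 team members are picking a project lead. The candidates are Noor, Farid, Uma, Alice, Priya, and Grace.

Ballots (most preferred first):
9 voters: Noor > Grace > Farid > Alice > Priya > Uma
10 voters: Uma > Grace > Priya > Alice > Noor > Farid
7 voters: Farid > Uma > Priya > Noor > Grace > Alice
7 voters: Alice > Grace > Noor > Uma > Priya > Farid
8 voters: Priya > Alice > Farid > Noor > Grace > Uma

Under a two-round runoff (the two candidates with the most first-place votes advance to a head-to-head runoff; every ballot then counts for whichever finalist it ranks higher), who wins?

Round 1 first-place votes: Noor 9, Farid 7, Uma 10, Alice 7, Priya 8, Grace 0. Uma and Noor advance.
Runoff: Uma is ranked above Noor on 17 ballots, Noor above Uma on 24.

Noor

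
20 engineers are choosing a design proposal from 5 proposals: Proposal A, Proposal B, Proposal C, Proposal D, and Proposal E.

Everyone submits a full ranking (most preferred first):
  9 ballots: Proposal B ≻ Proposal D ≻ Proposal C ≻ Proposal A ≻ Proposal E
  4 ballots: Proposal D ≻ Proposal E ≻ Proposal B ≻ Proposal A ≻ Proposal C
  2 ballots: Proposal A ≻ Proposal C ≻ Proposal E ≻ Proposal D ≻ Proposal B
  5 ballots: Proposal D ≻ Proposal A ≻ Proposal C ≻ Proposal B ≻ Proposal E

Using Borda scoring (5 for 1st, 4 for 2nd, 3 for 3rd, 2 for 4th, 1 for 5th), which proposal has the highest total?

Proposal D

Proposal A: 9×2 + 4×2 + 2×5 + 5×4 = 56
Proposal B: 9×5 + 4×3 + 2×1 + 5×2 = 69
Proposal C: 9×3 + 4×1 + 2×4 + 5×3 = 54
Proposal D: 9×4 + 4×5 + 2×2 + 5×5 = 85
Proposal E: 9×1 + 4×4 + 2×3 + 5×1 = 36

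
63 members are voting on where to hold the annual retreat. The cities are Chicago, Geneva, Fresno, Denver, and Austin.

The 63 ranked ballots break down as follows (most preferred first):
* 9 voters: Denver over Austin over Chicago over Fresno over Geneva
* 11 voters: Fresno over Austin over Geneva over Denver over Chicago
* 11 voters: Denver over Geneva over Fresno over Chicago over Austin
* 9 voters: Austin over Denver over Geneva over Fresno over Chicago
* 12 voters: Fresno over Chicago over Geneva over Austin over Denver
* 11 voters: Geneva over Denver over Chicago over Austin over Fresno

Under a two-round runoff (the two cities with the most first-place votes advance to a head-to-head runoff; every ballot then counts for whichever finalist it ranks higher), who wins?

Denver

Round 1 first-place votes: Chicago 0, Geneva 11, Fresno 23, Denver 20, Austin 9. Fresno and Denver advance.
Runoff: Fresno is ranked above Denver on 23 ballots, Denver above Fresno on 40.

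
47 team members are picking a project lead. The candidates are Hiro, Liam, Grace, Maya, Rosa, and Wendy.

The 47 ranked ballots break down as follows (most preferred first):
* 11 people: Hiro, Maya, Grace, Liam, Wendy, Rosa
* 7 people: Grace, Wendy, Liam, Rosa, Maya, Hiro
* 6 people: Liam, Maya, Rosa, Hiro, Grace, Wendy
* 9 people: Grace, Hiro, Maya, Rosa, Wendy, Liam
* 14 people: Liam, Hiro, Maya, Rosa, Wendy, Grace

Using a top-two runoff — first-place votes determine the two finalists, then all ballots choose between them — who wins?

Grace

Round 1 first-place votes: Hiro 11, Liam 20, Grace 16, Maya 0, Rosa 0, Wendy 0. Liam and Grace advance.
Runoff: Liam is ranked above Grace on 20 ballots, Grace above Liam on 27.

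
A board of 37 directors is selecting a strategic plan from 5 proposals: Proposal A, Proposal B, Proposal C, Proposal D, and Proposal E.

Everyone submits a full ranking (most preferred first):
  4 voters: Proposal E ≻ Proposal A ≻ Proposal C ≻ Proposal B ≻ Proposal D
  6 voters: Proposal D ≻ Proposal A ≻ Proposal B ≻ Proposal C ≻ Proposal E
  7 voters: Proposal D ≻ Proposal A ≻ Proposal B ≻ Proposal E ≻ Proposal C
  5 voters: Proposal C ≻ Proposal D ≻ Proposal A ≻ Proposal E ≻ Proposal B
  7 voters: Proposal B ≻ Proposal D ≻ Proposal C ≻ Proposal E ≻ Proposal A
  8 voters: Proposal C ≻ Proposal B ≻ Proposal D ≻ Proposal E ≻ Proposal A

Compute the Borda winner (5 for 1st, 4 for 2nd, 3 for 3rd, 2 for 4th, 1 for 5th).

Proposal A: 4×4 + 6×4 + 7×4 + 5×3 + 7×1 + 8×1 = 98
Proposal B: 4×2 + 6×3 + 7×3 + 5×1 + 7×5 + 8×4 = 119
Proposal C: 4×3 + 6×2 + 7×1 + 5×5 + 7×3 + 8×5 = 117
Proposal D: 4×1 + 6×5 + 7×5 + 5×4 + 7×4 + 8×3 = 141
Proposal E: 4×5 + 6×1 + 7×2 + 5×2 + 7×2 + 8×2 = 80

Proposal D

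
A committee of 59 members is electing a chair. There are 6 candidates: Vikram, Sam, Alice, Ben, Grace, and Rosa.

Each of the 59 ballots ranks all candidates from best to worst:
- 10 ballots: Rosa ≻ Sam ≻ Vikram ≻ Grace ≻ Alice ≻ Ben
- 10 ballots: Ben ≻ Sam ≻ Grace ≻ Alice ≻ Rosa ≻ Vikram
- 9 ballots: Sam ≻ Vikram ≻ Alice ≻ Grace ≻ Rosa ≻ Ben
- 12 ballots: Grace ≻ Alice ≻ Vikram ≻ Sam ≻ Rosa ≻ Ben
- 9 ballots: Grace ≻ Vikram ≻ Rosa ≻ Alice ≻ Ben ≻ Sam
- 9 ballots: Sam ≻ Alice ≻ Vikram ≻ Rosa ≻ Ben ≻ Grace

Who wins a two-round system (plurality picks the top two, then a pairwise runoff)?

Sam

Round 1 first-place votes: Vikram 0, Sam 18, Alice 0, Ben 10, Grace 21, Rosa 10. Grace and Sam advance.
Runoff: Grace is ranked above Sam on 21 ballots, Sam above Grace on 38.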